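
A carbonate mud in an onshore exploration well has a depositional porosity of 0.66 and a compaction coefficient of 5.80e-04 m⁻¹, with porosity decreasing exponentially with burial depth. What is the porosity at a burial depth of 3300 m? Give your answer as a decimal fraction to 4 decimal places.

Working in km (1 km = 1000 m; k in km⁻¹ = k in m⁻¹ × 1000):
n = n₀·exp(−k·z) = 0.66 × exp(−0.58 × 3.3) = 0.66 × exp(−1.914)
  = 0.66 × 0.1475 = 0.0973

0.0973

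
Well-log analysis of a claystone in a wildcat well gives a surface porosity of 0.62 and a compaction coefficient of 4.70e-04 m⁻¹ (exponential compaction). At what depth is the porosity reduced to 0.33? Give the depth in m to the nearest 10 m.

1340 m

Working in km (1 km = 1000 m; β in km⁻¹ = β in m⁻¹ × 1000):
Invert Athy's law: Z = ln(n₀/n) / β
Z = ln(0.62/0.33) / 0.47 = ln(1.879) / 0.47 = 0.6306 / 0.47 = 1.342 km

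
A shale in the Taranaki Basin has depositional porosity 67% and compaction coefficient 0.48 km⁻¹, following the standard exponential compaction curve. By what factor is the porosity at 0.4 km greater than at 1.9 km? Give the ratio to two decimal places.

n(z₁)/n(z₂) = e^(−c·z₁)/e^(−c·z₂) = e^{c(z₂−z₁)}
= exp(0.48 × 1.5) = exp(0.72) = 2.0544

2.05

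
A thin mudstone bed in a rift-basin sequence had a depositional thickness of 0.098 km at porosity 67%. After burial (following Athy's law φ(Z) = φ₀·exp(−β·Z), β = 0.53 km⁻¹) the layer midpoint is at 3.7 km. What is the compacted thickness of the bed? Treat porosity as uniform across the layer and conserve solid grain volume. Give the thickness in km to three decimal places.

0.036 km

Porosity at 3.7 km: φ = 0.67·exp(−0.53×3.7) = 0.0943
Solid-volume conservation: h(1−φ) = h₀(1−φ₀) ⇒ h = h₀·(1−φ₀)/(1−φ)
h = 0.098 × (1 − 0.67)/(1 − 0.0943) = 0.098 × 0.3644 = 0.0357 km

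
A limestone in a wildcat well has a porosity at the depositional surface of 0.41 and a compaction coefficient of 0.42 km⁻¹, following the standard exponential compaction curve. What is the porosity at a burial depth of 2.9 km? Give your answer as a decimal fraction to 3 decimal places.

n = n₀·exp(−k·z) = 0.41 × exp(−0.42 × 2.9) = 0.41 × exp(−1.218)
  = 0.41 × 0.2958 = 0.1213

0.121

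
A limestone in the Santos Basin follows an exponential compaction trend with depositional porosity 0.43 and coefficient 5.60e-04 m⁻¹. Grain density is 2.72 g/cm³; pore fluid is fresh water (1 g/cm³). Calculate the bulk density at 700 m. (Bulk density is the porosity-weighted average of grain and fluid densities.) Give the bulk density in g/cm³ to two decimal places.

2.22 g/cm³

Working in km (1 km = 1000 m; k in km⁻¹ = k in m⁻¹ × 1000):
Porosity at depth: φ = 0.43·exp(−0.56×0.7) = 0.43×0.6757 = 0.2906
Bulk density: ρ_b = (1−φ)ρ_g + φ·ρ_f = 0.7094×2.72 + 0.2906×1
       = 1.930 + 0.291 = 2.220 g/cm³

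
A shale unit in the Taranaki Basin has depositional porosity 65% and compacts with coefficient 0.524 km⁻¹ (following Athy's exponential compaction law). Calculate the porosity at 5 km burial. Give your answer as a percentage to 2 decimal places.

4.73%

n = n₀·exp(−c·d) = 0.65 × exp(−0.524 × 5) = 0.65 × exp(−2.62)
  = 0.65 × 0.0728 = 0.0473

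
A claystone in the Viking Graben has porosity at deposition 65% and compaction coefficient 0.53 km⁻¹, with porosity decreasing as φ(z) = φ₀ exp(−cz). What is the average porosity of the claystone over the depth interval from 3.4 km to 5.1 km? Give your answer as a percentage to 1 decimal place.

⟨φ⟩ = (1/(z₂−z₁)) ∫ φ₀ e^(−cz) dz = φ₀·(e^(−c·z₁) − e^(−c·z₂)) / (c·(z₂−z₁))
e^(−0.53×3.4) = 0.1650; e^(−0.53×5.1) = 0.0670
⟨φ⟩ = 0.65 × (0.1650 − 0.0670) / (0.53 × 1.7) = 0.65 × 0.1087 = 0.0707

7.1%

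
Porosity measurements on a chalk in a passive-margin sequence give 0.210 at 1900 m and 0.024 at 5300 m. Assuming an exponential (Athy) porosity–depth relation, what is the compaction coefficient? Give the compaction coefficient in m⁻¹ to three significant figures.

0.000638 m⁻¹

Working in km (1 km = 1000 m; β in km⁻¹ = β in m⁻¹ × 1000):
Athy: n(Z) = n₀ e^(−βZ) ⇒ n₁/n₂ = e^{β(Z₂−Z₁)} ⇒ β = ln(n₁/n₂)/(Z₂−Z₁)
β = ln(0.21/0.024) / (5.3 − 1.9) = ln(8.75) / 3.4 = 2.1691 / 3.4 = 0.638 km⁻¹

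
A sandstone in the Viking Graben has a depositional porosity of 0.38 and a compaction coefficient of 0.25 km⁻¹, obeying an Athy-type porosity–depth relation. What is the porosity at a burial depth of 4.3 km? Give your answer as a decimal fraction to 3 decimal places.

φ = φ₀·exp(−k·Z) = 0.38 × exp(−0.25 × 4.3) = 0.38 × exp(−1.075)
  = 0.38 × 0.3413 = 0.1297

0.130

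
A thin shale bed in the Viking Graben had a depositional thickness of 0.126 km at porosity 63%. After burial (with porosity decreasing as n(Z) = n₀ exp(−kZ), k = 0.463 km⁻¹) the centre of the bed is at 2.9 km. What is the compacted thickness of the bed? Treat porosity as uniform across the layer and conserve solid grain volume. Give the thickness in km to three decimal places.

Porosity at 2.9 km: n = 0.63·exp(−0.463×2.9) = 0.1645
Solid-volume conservation: h(1−n) = h₀(1−n₀) ⇒ h = h₀·(1−n₀)/(1−n)
h = 0.126 × (1 − 0.63)/(1 − 0.1645) = 0.126 × 0.4429 = 0.0558 km

0.056 km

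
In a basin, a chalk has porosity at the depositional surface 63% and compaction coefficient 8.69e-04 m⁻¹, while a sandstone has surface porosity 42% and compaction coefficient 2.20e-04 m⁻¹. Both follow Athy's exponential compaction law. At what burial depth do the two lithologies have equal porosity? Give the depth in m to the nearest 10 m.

620 m

Working in km (1 km = 1000 m; k in km⁻¹ = k in m⁻¹ × 1000):
Set φ₀ₐ e^(−kₐz) = φ₀ᵦ e^(−kᵦz) ⇒ ln(φ₀ₐ/φ₀ᵦ) = (kₐ − kᵦ)·z
z = ln(0.63/0.42) / (0.869 − 0.22) = 0.4055 / 0.649 = 0.625 km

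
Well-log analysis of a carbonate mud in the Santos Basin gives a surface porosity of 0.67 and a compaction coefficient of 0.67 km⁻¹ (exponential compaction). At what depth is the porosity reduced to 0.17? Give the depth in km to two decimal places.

Invert Athy's law: Z = ln(phi₀/phi) / β
Z = ln(0.67/0.17) / 0.67 = ln(3.941) / 0.67 = 1.3715 / 0.67 = 2.047 km

2.05 km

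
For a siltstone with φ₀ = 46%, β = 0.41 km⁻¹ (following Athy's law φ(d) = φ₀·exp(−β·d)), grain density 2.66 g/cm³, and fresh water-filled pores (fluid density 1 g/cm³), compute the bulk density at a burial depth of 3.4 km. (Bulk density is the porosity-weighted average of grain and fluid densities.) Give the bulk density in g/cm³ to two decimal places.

2.47 g/cm³

Porosity at depth: φ = 0.46·exp(−0.41×3.4) = 0.46×0.2481 = 0.1141
Bulk density: ρ_b = (1−φ)ρ_g + φ·ρ_f = 0.8859×2.66 + 0.1141×1
       = 2.356 + 0.114 = 2.471 g/cm³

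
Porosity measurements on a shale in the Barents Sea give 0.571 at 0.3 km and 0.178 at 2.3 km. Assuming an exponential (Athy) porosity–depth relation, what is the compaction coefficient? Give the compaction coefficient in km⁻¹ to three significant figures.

0.583 km⁻¹

Athy: n(z) = n₀ e^(−cz) ⇒ n₁/n₂ = e^{c(z₂−z₁)} ⇒ c = ln(n₁/n₂)/(z₂−z₁)
c = ln(0.571/0.178) / (2.3 − 0.3) = ln(3.208) / 2 = 1.1656 / 2 = 0.5828 km⁻¹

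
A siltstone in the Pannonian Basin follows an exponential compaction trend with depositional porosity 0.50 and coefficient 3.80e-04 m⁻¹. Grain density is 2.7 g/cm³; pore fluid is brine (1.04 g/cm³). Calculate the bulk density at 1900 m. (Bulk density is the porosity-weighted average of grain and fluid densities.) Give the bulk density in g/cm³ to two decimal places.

2.30 g/cm³

Working in km (1 km = 1000 m; c in km⁻¹ = c in m⁻¹ × 1000):
Porosity at depth: n = 0.5·exp(−0.38×1.9) = 0.5×0.4858 = 0.2429
Bulk density: ρ_b = (1−n)ρ_g + n·ρ_f = 0.7571×2.7 + 0.2429×1.04
       = 2.044 + 0.253 = 2.297 g/cm³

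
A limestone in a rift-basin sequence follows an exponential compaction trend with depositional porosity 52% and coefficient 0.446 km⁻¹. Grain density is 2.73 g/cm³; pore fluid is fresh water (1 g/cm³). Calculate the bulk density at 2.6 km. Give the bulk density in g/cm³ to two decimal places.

2.45 g/cm³

Porosity at depth: phi = 0.52·exp(−0.446×2.6) = 0.52×0.3136 = 0.1631
Bulk density: ρ_b = (1−phi)ρ_g + phi·ρ_f = 0.8369×2.73 + 0.1631×1
       = 2.285 + 0.163 = 2.448 g/cm³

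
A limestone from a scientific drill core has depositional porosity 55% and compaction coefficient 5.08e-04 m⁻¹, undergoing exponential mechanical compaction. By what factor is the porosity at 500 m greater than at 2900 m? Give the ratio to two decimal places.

Working in km (1 km = 1000 m; β in km⁻¹ = β in m⁻¹ × 1000):
φ(z₁)/φ(z₂) = e^(−β·z₁)/e^(−β·z₂) = e^{β(z₂−z₁)}
= exp(0.508 × 2.4) = exp(1.219) = 3.3845

3.38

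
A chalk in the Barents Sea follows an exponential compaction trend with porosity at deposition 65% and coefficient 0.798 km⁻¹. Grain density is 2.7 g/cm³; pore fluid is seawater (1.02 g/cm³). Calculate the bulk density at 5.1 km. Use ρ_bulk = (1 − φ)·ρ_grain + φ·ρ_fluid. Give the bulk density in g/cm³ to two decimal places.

2.68 g/cm³

Porosity at depth: phi = 0.65·exp(−0.798×5.1) = 0.65×0.0171 = 0.0111
Bulk density: ρ_b = (1−phi)ρ_g + phi·ρ_f = 0.9889×2.7 + 0.0111×1.02
       = 2.670 + 0.011 = 2.681 g/cm³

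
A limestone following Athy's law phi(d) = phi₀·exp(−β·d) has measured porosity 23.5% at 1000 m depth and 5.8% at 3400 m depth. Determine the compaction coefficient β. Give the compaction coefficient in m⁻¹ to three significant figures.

Working in km (1 km = 1000 m; β in km⁻¹ = β in m⁻¹ × 1000):
Athy: phi(d) = phi₀ e^(−βd) ⇒ phi₁/phi₂ = e^{β(d₂−d₁)} ⇒ β = ln(phi₁/phi₂)/(d₂−d₁)
β = ln(0.235/0.058) / (3.4 − 1) = ln(4.052) / 2.4 = 1.3991 / 2.4 = 0.583 km⁻¹

0.000583 m⁻¹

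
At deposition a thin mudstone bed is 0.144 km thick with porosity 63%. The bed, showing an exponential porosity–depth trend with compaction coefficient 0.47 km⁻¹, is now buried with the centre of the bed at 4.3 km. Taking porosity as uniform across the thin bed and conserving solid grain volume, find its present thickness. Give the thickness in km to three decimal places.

Porosity at 4.3 km: phi = 0.63·exp(−0.47×4.3) = 0.0835
Solid-volume conservation: h(1−phi) = h₀(1−phi₀) ⇒ h = h₀·(1−phi₀)/(1−phi)
h = 0.144 × (1 − 0.63)/(1 − 0.0835) = 0.144 × 0.4037 = 0.0581 km

0.058 km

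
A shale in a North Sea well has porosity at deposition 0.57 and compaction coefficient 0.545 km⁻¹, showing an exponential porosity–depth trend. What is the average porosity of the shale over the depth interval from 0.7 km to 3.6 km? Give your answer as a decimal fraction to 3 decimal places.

⟨n⟩ = (1/(Z₂−Z₁)) ∫ n₀ e^(−kZ) dZ = n₀·(e^(−k·Z₁) − e^(−k·Z₂)) / (k·(Z₂−Z₁))
e^(−0.545×0.7) = 0.6828; e^(−0.545×3.6) = 0.1406
⟨n⟩ = 0.57 × (0.6828 − 0.1406) / (0.545 × 2.9) = 0.57 × 0.3431 = 0.1956

0.196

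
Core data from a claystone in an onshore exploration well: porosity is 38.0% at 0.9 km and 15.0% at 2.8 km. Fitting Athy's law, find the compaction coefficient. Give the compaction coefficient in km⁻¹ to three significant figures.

Athy: φ(Z) = φ₀ e^(−cZ) ⇒ φ₁/φ₂ = e^{c(Z₂−Z₁)} ⇒ c = ln(φ₁/φ₂)/(Z₂−Z₁)
c = ln(0.38/0.15) / (2.8 − 0.9) = ln(2.533) / 1.9 = 0.9295 / 1.9 = 0.4892 km⁻¹

0.489 km⁻¹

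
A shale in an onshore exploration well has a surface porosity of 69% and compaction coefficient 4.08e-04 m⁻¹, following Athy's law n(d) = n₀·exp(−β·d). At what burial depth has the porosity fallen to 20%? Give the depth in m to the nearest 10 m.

3040 m

Working in km (1 km = 1000 m; β in km⁻¹ = β in m⁻¹ × 1000):
Invert Athy's law: d = ln(n₀/n) / β
d = ln(0.69/0.2) / 0.408 = ln(3.45) / 0.408 = 1.2384 / 0.408 = 3.035 km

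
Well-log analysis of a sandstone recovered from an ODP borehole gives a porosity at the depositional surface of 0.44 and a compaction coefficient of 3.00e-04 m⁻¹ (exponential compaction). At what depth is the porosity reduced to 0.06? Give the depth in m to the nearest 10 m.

6640 m

Working in km (1 km = 1000 m; k in km⁻¹ = k in m⁻¹ × 1000):
Invert Athy's law: d = ln(φ₀/φ) / k
d = ln(0.44/0.06) / 0.3 = ln(7.333) / 0.3 = 1.9924 / 0.3 = 6.641 km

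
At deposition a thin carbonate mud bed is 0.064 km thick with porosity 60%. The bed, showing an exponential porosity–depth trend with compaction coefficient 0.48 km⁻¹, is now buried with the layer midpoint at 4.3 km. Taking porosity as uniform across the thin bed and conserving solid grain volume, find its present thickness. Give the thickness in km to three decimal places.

0.028 km

Porosity at 4.3 km: φ = 0.6·exp(−0.48×4.3) = 0.0762
Solid-volume conservation: h(1−φ) = h₀(1−φ₀) ⇒ h = h₀·(1−φ₀)/(1−φ)
h = 0.064 × (1 − 0.6)/(1 − 0.0762) = 0.064 × 0.4330 = 0.0277 km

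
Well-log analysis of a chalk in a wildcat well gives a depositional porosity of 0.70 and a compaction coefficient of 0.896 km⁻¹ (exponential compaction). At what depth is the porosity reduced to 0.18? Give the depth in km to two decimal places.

Invert Athy's law: d = ln(phi₀/phi) / c
d = ln(0.7/0.18) / 0.896 = ln(3.889) / 0.896 = 1.3581 / 0.896 = 1.516 km

1.52 km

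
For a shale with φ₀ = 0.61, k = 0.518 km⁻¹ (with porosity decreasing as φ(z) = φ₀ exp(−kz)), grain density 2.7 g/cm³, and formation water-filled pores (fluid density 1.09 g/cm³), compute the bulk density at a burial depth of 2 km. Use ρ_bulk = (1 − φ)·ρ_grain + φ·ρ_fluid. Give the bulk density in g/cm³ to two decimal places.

2.35 g/cm³

Porosity at depth: φ = 0.61·exp(−0.518×2) = 0.61×0.3549 = 0.2165
Bulk density: ρ_b = (1−φ)ρ_g + φ·ρ_f = 0.7835×2.7 + 0.2165×1.09
       = 2.116 + 0.236 = 2.351 g/cm³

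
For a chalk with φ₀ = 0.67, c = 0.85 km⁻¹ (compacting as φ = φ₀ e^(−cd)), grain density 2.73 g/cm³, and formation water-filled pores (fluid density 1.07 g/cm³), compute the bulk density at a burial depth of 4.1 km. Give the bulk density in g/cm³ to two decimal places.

Porosity at depth: φ = 0.67·exp(−0.85×4.1) = 0.67×0.0307 = 0.0205
Bulk density: ρ_b = (1−φ)ρ_g + φ·ρ_f = 0.9795×2.73 + 0.0205×1.07
       = 2.674 + 0.022 = 2.696 g/cm³

2.70 g/cm³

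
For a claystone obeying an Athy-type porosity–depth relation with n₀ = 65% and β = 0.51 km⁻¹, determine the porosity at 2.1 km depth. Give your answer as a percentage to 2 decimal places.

22.27%

n = n₀·exp(−β·z) = 0.65 × exp(−0.51 × 2.1) = 0.65 × exp(−1.071)
  = 0.65 × 0.3427 = 0.2227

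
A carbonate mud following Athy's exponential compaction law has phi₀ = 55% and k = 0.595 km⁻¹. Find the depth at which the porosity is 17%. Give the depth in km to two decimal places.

Invert Athy's law: d = ln(phi₀/phi) / k
d = ln(0.55/0.17) / 0.595 = ln(3.235) / 0.595 = 1.1741 / 0.595 = 1.973 km

1.97 km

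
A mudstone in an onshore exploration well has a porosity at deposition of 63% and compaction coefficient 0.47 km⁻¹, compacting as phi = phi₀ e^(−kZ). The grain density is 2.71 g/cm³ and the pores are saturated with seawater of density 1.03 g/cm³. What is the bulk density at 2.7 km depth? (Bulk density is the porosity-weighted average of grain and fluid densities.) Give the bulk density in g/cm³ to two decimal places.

Porosity at depth: phi = 0.63·exp(−0.47×2.7) = 0.63×0.2811 = 0.1771
Bulk density: ρ_b = (1−phi)ρ_g + phi·ρ_f = 0.8229×2.71 + 0.1771×1.03
       = 2.230 + 0.182 = 2.412 g/cm³

2.41 g/cm³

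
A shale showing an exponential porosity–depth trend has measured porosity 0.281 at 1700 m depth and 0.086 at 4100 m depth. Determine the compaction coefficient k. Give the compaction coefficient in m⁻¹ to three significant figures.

Working in km (1 km = 1000 m; k in km⁻¹ = k in m⁻¹ × 1000):
Athy: phi(d) = phi₀ e^(−kd) ⇒ phi₁/phi₂ = e^{k(d₂−d₁)} ⇒ k = ln(phi₁/phi₂)/(d₂−d₁)
k = ln(0.281/0.086) / (4.1 − 1.7) = ln(3.267) / 2.4 = 1.1840 / 2.4 = 0.4933 km⁻¹

0.000493 m⁻¹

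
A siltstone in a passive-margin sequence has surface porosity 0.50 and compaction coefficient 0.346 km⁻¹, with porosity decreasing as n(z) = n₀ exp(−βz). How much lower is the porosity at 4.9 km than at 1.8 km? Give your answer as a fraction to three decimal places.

0.176

n(1.8) = 0.5·e^(−0.346×1.8) = 0.2682
n(4.9) = 0.5·e^(−0.346×4.9) = 0.0918
Δn = 0.2682 − 0.0918 = 0.1765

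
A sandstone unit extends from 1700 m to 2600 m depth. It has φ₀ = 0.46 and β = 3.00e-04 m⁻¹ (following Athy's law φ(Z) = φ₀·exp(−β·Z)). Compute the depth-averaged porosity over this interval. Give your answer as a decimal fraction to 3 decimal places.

0.242

Working in km (1 km = 1000 m; β in km⁻¹ = β in m⁻¹ × 1000):
⟨φ⟩ = (1/(Z₂−Z₁)) ∫ φ₀ e^(−βZ) dZ = φ₀·(e^(−β·Z₁) − e^(−β·Z₂)) / (β·(Z₂−Z₁))
e^(−0.3×1.7) = 0.6005; e^(−0.3×2.6) = 0.4584
⟨φ⟩ = 0.46 × (0.6005 − 0.4584) / (0.3 × 0.9) = 0.46 × 0.5263 = 0.2421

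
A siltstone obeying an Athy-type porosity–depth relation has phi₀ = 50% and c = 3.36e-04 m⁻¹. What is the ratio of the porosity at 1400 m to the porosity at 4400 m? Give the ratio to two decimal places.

2.74

Working in km (1 km = 1000 m; c in km⁻¹ = c in m⁻¹ × 1000):
phi(d₁)/phi(d₂) = e^(−c·d₁)/e^(−c·d₂) = e^{c(d₂−d₁)}
= exp(0.336 × 3) = exp(1.008) = 2.7401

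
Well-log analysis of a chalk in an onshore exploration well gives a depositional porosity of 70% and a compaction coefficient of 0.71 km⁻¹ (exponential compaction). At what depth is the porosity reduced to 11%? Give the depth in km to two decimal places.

2.61 km

Invert Athy's law: Z = ln(φ₀/φ) / β
Z = ln(0.7/0.11) / 0.71 = ln(6.364) / 0.71 = 1.8506 / 0.71 = 2.606 km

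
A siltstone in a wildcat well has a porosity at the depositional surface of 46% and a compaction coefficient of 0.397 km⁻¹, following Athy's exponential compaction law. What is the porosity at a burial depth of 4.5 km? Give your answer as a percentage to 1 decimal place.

7.7%

n = n₀·exp(−k·z) = 0.46 × exp(−0.397 × 4.5) = 0.46 × exp(−1.787)
  = 0.46 × 0.1675 = 0.0771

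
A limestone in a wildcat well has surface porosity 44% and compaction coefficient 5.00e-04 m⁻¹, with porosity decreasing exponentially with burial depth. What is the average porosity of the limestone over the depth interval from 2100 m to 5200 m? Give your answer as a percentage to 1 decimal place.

7.8%

Working in km (1 km = 1000 m; β in km⁻¹ = β in m⁻¹ × 1000):
⟨phi⟩ = (1/(Z₂−Z₁)) ∫ phi₀ e^(−βZ) dZ = phi₀·(e^(−β·Z₁) − e^(−β·Z₂)) / (β·(Z₂−Z₁))
e^(−0.5×2.1) = 0.3499; e^(−0.5×5.2) = 0.0743
⟨phi⟩ = 0.44 × (0.3499 − 0.0743) / (0.5 × 3.1) = 0.44 × 0.1778 = 0.0783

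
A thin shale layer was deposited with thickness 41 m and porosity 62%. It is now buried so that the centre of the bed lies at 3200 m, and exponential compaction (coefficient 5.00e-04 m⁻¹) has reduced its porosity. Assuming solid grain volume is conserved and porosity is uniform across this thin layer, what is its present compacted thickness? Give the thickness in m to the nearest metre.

18 m

Working in km (1 km = 1000 m; β in km⁻¹ = β in m⁻¹ × 1000):
Porosity at 3.2 km: n = 0.62·exp(−0.5×3.2) = 0.1252
Solid-volume conservation: h(1−n) = h₀(1−n₀) ⇒ h = h₀·(1−n₀)/(1−n)
h = 0.041 × (1 − 0.62)/(1 − 0.1252) = 0.041 × 0.4344 = 0.0178 km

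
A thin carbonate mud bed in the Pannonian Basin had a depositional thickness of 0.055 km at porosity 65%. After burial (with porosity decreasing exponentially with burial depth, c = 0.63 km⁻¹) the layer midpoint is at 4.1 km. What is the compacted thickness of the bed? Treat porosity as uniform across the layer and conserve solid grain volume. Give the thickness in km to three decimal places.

0.020 km

Porosity at 4.1 km: φ = 0.65·exp(−0.63×4.1) = 0.0491
Solid-volume conservation: h(1−φ) = h₀(1−φ₀) ⇒ h = h₀·(1−φ₀)/(1−φ)
h = 0.055 × (1 − 0.65)/(1 − 0.0491) = 0.055 × 0.3681 = 0.0202 km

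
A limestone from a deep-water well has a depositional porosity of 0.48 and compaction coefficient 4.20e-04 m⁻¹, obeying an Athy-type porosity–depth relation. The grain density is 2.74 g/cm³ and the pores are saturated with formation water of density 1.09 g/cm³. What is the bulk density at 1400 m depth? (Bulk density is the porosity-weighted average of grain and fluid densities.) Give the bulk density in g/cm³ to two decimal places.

2.30 g/cm³

Working in km (1 km = 1000 m; k in km⁻¹ = k in m⁻¹ × 1000):
Porosity at depth: n = 0.48·exp(−0.42×1.4) = 0.48×0.5554 = 0.2666
Bulk density: ρ_b = (1−n)ρ_g + n·ρ_f = 0.7334×2.74 + 0.2666×1.09
       = 2.009 + 0.291 = 2.300 g/cm³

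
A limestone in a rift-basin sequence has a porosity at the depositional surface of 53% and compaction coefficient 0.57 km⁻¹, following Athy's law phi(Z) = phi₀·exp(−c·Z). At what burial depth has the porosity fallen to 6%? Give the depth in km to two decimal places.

3.82 km

Invert Athy's law: Z = ln(phi₀/phi) / c
Z = ln(0.53/0.06) / 0.57 = ln(8.833) / 0.57 = 2.1785 / 0.57 = 3.822 km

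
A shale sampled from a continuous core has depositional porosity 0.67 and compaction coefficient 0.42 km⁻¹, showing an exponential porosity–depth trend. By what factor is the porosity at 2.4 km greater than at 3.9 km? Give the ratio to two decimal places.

n(z₁)/n(z₂) = e^(−k·z₁)/e^(−k·z₂) = e^{k(z₂−z₁)}
= exp(0.42 × 1.5) = exp(0.63) = 1.8776

1.88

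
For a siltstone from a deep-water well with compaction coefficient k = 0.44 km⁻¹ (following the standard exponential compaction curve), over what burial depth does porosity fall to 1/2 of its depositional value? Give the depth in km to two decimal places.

1.58 km

n/n₀ = 1/2 ⇒ exp(−k·Z) = 1/2 ⇒ Z = ln(2) / k
Z = 0.6931 / 0.44 = 1.575 km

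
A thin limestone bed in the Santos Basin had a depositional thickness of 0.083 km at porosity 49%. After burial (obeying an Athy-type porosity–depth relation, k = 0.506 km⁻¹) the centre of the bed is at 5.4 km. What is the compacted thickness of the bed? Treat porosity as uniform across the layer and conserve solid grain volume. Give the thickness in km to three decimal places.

0.044 km

Porosity at 5.4 km: n = 0.49·exp(−0.506×5.4) = 0.0319
Solid-volume conservation: h(1−n) = h₀(1−n₀) ⇒ h = h₀·(1−n₀)/(1−n)
h = 0.083 × (1 − 0.49)/(1 − 0.0319) = 0.083 × 0.5268 = 0.0437 km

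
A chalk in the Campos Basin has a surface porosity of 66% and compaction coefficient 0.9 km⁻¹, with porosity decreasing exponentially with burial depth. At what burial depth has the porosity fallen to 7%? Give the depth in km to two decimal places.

Invert Athy's law: d = ln(phi₀/phi) / β
d = ln(0.66/0.07) / 0.9 = ln(9.429) / 0.9 = 2.2437 / 0.9 = 2.493 km

2.49 km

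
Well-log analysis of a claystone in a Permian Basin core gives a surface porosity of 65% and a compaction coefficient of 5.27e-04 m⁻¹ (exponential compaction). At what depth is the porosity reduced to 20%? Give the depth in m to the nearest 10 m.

Working in km (1 km = 1000 m; β in km⁻¹ = β in m⁻¹ × 1000):
Invert Athy's law: d = ln(n₀/n) / β
d = ln(0.65/0.2) / 0.527 = ln(3.25) / 0.527 = 1.1787 / 0.527 = 2.237 km

2240 m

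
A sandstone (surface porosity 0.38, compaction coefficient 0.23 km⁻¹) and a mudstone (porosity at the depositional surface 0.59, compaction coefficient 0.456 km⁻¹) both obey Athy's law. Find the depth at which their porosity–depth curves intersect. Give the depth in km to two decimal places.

1.95 km

Set n₀ₐ e^(−cₐZ) = n₀ᵦ e^(−cᵦZ) ⇒ ln(n₀ₐ/n₀ᵦ) = (cₐ − cᵦ)·Z
Z = ln(0.38/0.59) / (0.23 − 0.456) = -0.4400 / -0.226 = 1.947 km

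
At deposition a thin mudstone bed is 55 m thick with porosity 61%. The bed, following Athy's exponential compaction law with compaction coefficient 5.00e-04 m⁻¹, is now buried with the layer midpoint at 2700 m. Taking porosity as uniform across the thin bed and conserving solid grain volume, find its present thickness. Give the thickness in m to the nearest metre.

Working in km (1 km = 1000 m; c in km⁻¹ = c in m⁻¹ × 1000):
Porosity at 2.7 km: n = 0.61·exp(−0.5×2.7) = 0.1581
Solid-volume conservation: h(1−n) = h₀(1−n₀) ⇒ h = h₀·(1−n₀)/(1−n)
h = 0.055 × (1 − 0.61)/(1 − 0.1581) = 0.055 × 0.4633 = 0.0255 km

25 m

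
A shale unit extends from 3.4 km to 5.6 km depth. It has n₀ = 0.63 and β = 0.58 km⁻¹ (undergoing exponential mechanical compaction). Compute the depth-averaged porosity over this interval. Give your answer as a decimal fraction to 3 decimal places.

⟨n⟩ = (1/(Z₂−Z₁)) ∫ n₀ e^(−βZ) dZ = n₀·(e^(−β·Z₁) − e^(−β·Z₂)) / (β·(Z₂−Z₁))
e^(−0.58×3.4) = 0.1392; e^(−0.58×5.6) = 0.0389
⟨n⟩ = 0.63 × (0.1392 − 0.0389) / (0.58 × 2.2) = 0.63 × 0.0786 = 0.0495

0.050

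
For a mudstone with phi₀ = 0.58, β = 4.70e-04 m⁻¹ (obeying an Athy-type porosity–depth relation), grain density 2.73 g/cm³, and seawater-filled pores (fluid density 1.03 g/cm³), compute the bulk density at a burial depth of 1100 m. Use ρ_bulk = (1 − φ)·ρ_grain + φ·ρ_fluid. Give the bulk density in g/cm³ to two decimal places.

2.14 g/cm³

Working in km (1 km = 1000 m; β in km⁻¹ = β in m⁻¹ × 1000):
Porosity at depth: phi = 0.58·exp(−0.47×1.1) = 0.58×0.5963 = 0.3459
Bulk density: ρ_b = (1−phi)ρ_g + phi·ρ_f = 0.6541×2.73 + 0.3459×1.03
       = 1.786 + 0.356 = 2.142 g/cm³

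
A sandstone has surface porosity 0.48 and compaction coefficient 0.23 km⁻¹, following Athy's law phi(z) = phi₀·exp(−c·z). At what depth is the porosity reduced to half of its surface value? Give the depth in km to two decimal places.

3.01 km

phi/phi₀ = 1/2 ⇒ exp(−c·z) = 1/2 ⇒ z = ln(2) / c
z = 0.6931 / 0.23 = 3.014 km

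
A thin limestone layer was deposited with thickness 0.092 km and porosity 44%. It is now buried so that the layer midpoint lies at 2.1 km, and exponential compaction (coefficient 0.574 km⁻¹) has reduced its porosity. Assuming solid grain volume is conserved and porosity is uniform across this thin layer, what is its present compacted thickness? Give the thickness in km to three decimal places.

Porosity at 2.1 km: φ = 0.44·exp(−0.574×2.1) = 0.1318
Solid-volume conservation: h(1−φ) = h₀(1−φ₀) ⇒ h = h₀·(1−φ₀)/(1−φ)
h = 0.092 × (1 − 0.44)/(1 − 0.1318) = 0.092 × 0.6450 = 0.0593 km

0.059 km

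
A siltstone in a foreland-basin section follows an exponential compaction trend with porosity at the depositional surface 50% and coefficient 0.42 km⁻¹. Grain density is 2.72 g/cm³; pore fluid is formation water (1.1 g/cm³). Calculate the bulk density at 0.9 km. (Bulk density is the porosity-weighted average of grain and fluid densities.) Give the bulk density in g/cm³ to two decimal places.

Porosity at depth: phi = 0.5·exp(−0.42×0.9) = 0.5×0.6852 = 0.3426
Bulk density: ρ_b = (1−phi)ρ_g + phi·ρ_f = 0.6574×2.72 + 0.3426×1.1
       = 1.788 + 0.377 = 2.165 g/cm³

2.16 g/cm³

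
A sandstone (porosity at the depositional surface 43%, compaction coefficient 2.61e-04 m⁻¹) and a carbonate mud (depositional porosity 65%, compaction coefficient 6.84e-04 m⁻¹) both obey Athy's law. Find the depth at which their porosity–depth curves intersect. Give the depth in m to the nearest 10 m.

980 m

Working in km (1 km = 1000 m; k in km⁻¹ = k in m⁻¹ × 1000):
Set n₀ₐ e^(−kₐz) = n₀ᵦ e^(−kᵦz) ⇒ ln(n₀ₐ/n₀ᵦ) = (kₐ − kᵦ)·z
z = ln(0.43/0.65) / (0.261 − 0.684) = -0.4132 / -0.423 = 0.977 km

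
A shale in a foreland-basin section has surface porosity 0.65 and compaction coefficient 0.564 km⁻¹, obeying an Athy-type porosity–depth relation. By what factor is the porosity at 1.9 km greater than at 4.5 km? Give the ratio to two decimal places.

4.33

phi(z₁)/phi(z₂) = e^(−k·z₁)/e^(−k·z₂) = e^{k(z₂−z₁)}
= exp(0.564 × 2.6) = exp(1.466) = 4.3336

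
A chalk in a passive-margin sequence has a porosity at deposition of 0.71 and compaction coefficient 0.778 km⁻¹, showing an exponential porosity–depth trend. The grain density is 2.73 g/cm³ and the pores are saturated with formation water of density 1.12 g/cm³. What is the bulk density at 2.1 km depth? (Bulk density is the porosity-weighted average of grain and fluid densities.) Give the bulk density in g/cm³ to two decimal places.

Porosity at depth: φ = 0.71·exp(−0.778×2.1) = 0.71×0.1952 = 0.1386
Bulk density: ρ_b = (1−φ)ρ_g + φ·ρ_f = 0.8614×2.73 + 0.1386×1.12
       = 2.352 + 0.155 = 2.507 g/cm³

2.51 g/cm³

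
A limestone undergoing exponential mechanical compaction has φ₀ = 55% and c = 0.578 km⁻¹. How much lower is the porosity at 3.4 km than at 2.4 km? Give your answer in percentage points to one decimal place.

φ(2.4) = 0.55·e^(−0.578×2.4) = 0.1374
φ(3.4) = 0.55·e^(−0.578×3.4) = 0.0771
Δφ = 0.1374 − 0.0771 = 0.0603

6.0 percentage points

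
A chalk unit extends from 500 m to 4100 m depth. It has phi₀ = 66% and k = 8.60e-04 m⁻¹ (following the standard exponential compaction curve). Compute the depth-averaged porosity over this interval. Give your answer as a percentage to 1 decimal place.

13.2%

Working in km (1 km = 1000 m; k in km⁻¹ = k in m⁻¹ × 1000):
⟨phi⟩ = (1/(z₂−z₁)) ∫ phi₀ e^(−kz) dz = phi₀·(e^(−k·z₁) − e^(−k·z₂)) / (k·(z₂−z₁))
e^(−0.86×0.5) = 0.6505; e^(−0.86×4.1) = 0.0294
⟨phi⟩ = 0.66 × (0.6505 − 0.0294) / (0.86 × 3.6) = 0.66 × 0.2006 = 0.1324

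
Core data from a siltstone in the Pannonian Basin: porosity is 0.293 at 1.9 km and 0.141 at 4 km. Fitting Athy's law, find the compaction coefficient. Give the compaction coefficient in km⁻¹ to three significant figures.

Athy: φ(d) = φ₀ e^(−kd) ⇒ φ₁/φ₂ = e^{k(d₂−d₁)} ⇒ k = ln(φ₁/φ₂)/(d₂−d₁)
k = ln(0.293/0.141) / (4 − 1.9) = ln(2.078) / 2.1 = 0.7314 / 2.1 = 0.3483 km⁻¹

0.348 km⁻¹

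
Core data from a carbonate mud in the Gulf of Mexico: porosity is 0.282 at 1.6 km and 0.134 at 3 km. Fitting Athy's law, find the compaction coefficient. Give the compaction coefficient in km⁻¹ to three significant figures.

Athy: φ(z) = φ₀ e^(−βz) ⇒ φ₁/φ₂ = e^{β(z₂−z₁)} ⇒ β = ln(φ₁/φ₂)/(z₂−z₁)
β = ln(0.282/0.134) / (3 − 1.6) = ln(2.104) / 1.4 = 0.7441 / 1.4 = 0.5315 km⁻¹

0.531 km⁻¹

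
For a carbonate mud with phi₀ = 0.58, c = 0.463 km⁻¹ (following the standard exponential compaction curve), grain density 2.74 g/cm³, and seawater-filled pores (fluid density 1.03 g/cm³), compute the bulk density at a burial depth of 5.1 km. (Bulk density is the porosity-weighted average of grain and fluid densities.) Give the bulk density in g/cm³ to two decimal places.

Porosity at depth: phi = 0.58·exp(−0.463×5.1) = 0.58×0.0943 = 0.0547
Bulk density: ρ_b = (1−phi)ρ_g + phi·ρ_f = 0.9453×2.74 + 0.0547×1.03
       = 2.590 + 0.056 = 2.646 g/cm³

2.65 g/cm³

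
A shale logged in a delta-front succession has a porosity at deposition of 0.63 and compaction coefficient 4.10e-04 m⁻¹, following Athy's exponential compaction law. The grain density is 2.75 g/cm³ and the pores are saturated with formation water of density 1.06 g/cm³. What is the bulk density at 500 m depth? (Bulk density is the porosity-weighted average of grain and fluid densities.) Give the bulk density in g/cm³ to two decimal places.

1.88 g/cm³

Working in km (1 km = 1000 m; β in km⁻¹ = β in m⁻¹ × 1000):
Porosity at depth: phi = 0.63·exp(−0.41×0.5) = 0.63×0.8146 = 0.5132
Bulk density: ρ_b = (1−phi)ρ_g + phi·ρ_f = 0.4868×2.75 + 0.5132×1.06
       = 1.339 + 0.544 = 1.883 g/cm³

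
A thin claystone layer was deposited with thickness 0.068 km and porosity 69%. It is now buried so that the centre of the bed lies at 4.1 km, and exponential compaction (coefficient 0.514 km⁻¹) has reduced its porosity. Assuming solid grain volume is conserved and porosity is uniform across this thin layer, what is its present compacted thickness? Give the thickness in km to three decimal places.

0.023 km

Porosity at 4.1 km: n = 0.69·exp(−0.514×4.1) = 0.0839
Solid-volume conservation: h(1−n) = h₀(1−n₀) ⇒ h = h₀·(1−n₀)/(1−n)
h = 0.068 × (1 − 0.69)/(1 − 0.0839) = 0.068 × 0.3384 = 0.0230 km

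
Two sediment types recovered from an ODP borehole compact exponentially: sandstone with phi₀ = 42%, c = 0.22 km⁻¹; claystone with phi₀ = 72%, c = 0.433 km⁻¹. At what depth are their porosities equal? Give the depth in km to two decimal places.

2.53 km

Set phi₀ₐ e^(−cₐd) = phi₀ᵦ e^(−cᵦd) ⇒ ln(phi₀ₐ/phi₀ᵦ) = (cₐ − cᵦ)·d
d = ln(0.42/0.72) / (0.22 − 0.433) = -0.5390 / -0.213 = 2.531 km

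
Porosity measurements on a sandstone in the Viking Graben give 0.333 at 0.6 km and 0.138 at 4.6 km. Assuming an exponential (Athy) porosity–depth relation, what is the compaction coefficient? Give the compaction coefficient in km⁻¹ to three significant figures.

0.220 km⁻¹

Athy: phi(d) = phi₀ e^(−βd) ⇒ phi₁/phi₂ = e^{β(d₂−d₁)} ⇒ β = ln(phi₁/phi₂)/(d₂−d₁)
β = ln(0.333/0.138) / (4.6 − 0.6) = ln(2.413) / 4 = 0.8809 / 4 = 0.2202 km⁻¹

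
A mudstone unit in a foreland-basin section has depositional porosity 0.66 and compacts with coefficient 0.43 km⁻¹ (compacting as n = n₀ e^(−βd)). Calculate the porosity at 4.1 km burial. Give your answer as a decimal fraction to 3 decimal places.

n = n₀·exp(−β·d) = 0.66 × exp(−0.43 × 4.1) = 0.66 × exp(−1.763)
  = 0.66 × 0.1715 = 0.1132

0.113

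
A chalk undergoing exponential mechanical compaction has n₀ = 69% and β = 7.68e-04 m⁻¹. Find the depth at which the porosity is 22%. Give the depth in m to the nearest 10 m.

1490 m

Working in km (1 km = 1000 m; β in km⁻¹ = β in m⁻¹ × 1000):
Invert Athy's law: d = ln(n₀/n) / β
d = ln(0.69/0.22) / 0.768 = ln(3.136) / 0.768 = 1.1431 / 0.768 = 1.488 km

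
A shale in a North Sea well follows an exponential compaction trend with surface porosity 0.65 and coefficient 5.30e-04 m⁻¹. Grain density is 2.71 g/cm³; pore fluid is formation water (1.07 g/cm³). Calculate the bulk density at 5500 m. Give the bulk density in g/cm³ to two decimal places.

2.65 g/cm³

Working in km (1 km = 1000 m; β in km⁻¹ = β in m⁻¹ × 1000):
Porosity at depth: n = 0.65·exp(−0.53×5.5) = 0.65×0.0542 = 0.0352
Bulk density: ρ_b = (1−n)ρ_g + n·ρ_f = 0.9648×2.71 + 0.0352×1.07
       = 2.615 + 0.038 = 2.652 g/cm³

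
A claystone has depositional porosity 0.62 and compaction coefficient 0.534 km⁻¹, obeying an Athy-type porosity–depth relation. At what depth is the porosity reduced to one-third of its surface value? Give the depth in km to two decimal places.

2.06 km

φ/φ₀ = 1/3 ⇒ exp(−k·d) = 1/3 ⇒ d = ln(3) / k
d = 1.0986 / 0.534 = 2.057 km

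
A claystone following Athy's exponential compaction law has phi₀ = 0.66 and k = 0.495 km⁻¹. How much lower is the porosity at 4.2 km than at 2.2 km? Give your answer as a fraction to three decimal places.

phi(2.2) = 0.66·e^(−0.495×2.2) = 0.2221
phi(4.2) = 0.66·e^(−0.495×4.2) = 0.0825
Δphi = 0.2221 − 0.0825 = 0.1396

0.140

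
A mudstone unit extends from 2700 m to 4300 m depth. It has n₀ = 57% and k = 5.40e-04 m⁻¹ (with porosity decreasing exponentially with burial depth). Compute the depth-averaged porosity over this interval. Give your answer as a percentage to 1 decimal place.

Working in km (1 km = 1000 m; k in km⁻¹ = k in m⁻¹ × 1000):
⟨n⟩ = (1/(d₂−d₁)) ∫ n₀ e^(−kd) dd = n₀·(e^(−k·d₁) − e^(−k·d₂)) / (k·(d₂−d₁))
e^(−0.54×2.7) = 0.2327; e^(−0.54×4.3) = 0.0981
⟨n⟩ = 0.57 × (0.2327 − 0.0981) / (0.54 × 1.6) = 0.57 × 0.1558 = 0.0888

8.9%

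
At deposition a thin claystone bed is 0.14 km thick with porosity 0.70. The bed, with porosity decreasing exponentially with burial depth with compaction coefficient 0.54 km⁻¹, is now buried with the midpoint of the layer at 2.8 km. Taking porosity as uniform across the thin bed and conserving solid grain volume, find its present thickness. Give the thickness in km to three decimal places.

Porosity at 2.8 km: φ = 0.7·exp(−0.54×2.8) = 0.1543
Solid-volume conservation: h(1−φ) = h₀(1−φ₀) ⇒ h = h₀·(1−φ₀)/(1−φ)
h = 0.14 × (1 − 0.7)/(1 − 0.1543) = 0.14 × 0.3547 = 0.0497 km

0.050 km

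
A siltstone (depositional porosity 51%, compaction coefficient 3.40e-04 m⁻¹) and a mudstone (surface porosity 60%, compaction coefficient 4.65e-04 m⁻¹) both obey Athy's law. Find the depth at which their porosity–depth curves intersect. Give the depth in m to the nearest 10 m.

1300 m

Working in km (1 km = 1000 m; c in km⁻¹ = c in m⁻¹ × 1000):
Set n₀ₐ e^(−cₐz) = n₀ᵦ e^(−cᵦz) ⇒ ln(n₀ₐ/n₀ᵦ) = (cₐ − cᵦ)·z
z = ln(0.51/0.6) / (0.34 − 0.465) = -0.1625 / -0.125 = 1.300 km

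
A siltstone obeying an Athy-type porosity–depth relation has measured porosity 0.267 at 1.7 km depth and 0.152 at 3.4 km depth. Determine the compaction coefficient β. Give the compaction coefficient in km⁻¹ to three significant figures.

Athy: φ(d) = φ₀ e^(−βd) ⇒ φ₁/φ₂ = e^{β(d₂−d₁)} ⇒ β = ln(φ₁/φ₂)/(d₂−d₁)
β = ln(0.267/0.152) / (3.4 − 1.7) = ln(1.757) / 1.7 = 0.5634 / 1.7 = 0.3314 km⁻¹

0.331 km⁻¹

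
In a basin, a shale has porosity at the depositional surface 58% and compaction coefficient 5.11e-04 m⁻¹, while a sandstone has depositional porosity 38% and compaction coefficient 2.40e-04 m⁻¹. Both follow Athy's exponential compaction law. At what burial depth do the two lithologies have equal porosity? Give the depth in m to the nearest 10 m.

Working in km (1 km = 1000 m; k in km⁻¹ = k in m⁻¹ × 1000):
Set phi₀ₐ e^(−kₐZ) = phi₀ᵦ e^(−kᵦZ) ⇒ ln(phi₀ₐ/phi₀ᵦ) = (kₐ − kᵦ)·Z
Z = ln(0.58/0.38) / (0.511 − 0.24) = 0.4229 / 0.271 = 1.560 km

1560 m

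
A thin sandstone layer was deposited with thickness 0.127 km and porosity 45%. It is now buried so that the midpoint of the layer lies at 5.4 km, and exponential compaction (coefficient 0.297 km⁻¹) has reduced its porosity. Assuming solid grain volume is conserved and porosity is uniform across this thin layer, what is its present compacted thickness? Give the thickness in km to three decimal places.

Porosity at 5.4 km: φ = 0.45·exp(−0.297×5.4) = 0.0905
Solid-volume conservation: h(1−φ) = h₀(1−φ₀) ⇒ h = h₀·(1−φ₀)/(1−φ)
h = 0.127 × (1 − 0.45)/(1 − 0.0905) = 0.127 × 0.6047 = 0.0768 km

0.077 km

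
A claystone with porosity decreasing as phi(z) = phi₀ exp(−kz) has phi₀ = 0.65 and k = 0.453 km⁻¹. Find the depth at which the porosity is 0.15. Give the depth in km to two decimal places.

3.24 km

Invert Athy's law: z = ln(phi₀/phi) / k
z = ln(0.65/0.15) / 0.453 = ln(4.333) / 0.453 = 1.4663 / 0.453 = 3.237 km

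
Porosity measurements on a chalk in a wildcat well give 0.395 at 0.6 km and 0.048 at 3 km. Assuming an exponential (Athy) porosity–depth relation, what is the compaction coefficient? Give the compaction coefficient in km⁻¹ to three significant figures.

0.878 km⁻¹

Athy: n(d) = n₀ e^(−cd) ⇒ n₁/n₂ = e^{c(d₂−d₁)} ⇒ c = ln(n₁/n₂)/(d₂−d₁)
c = ln(0.395/0.048) / (3 − 0.6) = ln(8.229) / 2.4 = 2.1077 / 2.4 = 0.8782 km⁻¹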